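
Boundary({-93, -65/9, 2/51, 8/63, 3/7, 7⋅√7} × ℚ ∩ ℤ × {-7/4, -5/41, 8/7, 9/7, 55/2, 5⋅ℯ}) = {-93} × {-7/4, -5/41, 8/7, 9/7, 55/2}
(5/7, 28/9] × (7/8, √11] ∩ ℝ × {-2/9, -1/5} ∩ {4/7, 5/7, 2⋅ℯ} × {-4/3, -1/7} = ∅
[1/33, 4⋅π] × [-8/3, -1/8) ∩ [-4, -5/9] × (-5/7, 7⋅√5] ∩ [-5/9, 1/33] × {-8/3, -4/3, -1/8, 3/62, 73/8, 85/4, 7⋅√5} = ∅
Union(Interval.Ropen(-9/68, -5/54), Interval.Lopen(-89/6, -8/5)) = Union(Interval.Lopen(-89/6, -8/5), Interval.Ropen(-9/68, -5/54))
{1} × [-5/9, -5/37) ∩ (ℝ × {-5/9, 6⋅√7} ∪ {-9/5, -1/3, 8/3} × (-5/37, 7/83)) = {1} × {-5/9}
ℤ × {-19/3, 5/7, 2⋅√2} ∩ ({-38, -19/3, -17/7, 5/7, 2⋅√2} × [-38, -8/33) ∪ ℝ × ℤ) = {-38} × {-19/3}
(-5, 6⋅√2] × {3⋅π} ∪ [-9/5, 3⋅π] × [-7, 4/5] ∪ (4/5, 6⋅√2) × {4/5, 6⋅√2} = ([-9/5, 3⋅π] × [-7, 4/5]) ∪ ((-5, 6⋅√2] × {3⋅π}) ∪ ((4/5, 6⋅√2) × {4/5, 6⋅√2})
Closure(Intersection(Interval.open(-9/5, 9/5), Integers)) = Range(-1, 2, 1)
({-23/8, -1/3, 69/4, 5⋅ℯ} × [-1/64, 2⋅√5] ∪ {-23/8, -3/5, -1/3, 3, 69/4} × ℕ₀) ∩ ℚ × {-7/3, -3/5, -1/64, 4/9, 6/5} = {-23/8, -1/3, 69/4} × {-1/64, 4/9, 6/5}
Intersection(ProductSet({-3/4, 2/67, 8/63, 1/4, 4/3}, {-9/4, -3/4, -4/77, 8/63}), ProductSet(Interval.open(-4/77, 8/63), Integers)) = EmptySet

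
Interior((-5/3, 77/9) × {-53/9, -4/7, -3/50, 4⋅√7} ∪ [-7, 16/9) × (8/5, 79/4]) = (-7, 16/9) × (8/5, 79/4)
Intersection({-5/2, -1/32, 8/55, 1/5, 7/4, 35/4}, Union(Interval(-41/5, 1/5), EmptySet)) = {-5/2, -1/32, 8/55, 1/5}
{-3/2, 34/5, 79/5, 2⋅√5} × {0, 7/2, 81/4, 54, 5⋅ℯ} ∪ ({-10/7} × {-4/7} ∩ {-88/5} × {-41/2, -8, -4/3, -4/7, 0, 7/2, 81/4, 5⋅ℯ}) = {-3/2, 34/5, 79/5, 2⋅√5} × {0, 7/2, 81/4, 54, 5⋅ℯ}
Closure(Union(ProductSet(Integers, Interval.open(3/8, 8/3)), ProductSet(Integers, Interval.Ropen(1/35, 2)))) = ProductSet(Integers, Interval(1/35, 8/3))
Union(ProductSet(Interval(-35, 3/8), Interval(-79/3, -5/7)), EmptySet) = ProductSet(Interval(-35, 3/8), Interval(-79/3, -5/7))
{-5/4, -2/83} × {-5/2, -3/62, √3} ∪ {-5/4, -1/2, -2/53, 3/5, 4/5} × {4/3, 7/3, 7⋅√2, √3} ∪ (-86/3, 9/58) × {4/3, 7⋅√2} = ({-5/4, -2/83} × {-5/2, -3/62, √3}) ∪ ((-86/3, 9/58) × {4/3, 7⋅√2}) ∪ ({-5/4, -1/2, -2/53, 3/5, 4/5} × {4/3, 7/3, 7⋅√2, √3})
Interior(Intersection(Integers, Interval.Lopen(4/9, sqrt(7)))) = EmptySet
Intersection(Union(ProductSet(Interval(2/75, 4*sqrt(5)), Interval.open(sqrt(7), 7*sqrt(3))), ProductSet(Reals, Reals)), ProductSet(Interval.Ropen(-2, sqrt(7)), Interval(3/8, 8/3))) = ProductSet(Interval.Ropen(-2, sqrt(7)), Interval(3/8, 8/3))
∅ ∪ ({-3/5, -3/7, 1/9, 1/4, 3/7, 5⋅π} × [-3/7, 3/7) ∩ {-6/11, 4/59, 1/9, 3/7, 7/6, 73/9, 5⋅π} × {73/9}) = ∅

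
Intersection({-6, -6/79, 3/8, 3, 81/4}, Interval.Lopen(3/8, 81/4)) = {3, 81/4}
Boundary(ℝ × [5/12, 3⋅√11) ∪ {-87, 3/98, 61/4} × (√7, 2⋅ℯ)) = ℝ × {5/12, 3⋅√11}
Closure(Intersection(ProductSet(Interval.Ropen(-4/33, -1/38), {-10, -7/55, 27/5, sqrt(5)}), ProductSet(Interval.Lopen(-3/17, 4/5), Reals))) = ProductSet(Interval(-4/33, -1/38), {-10, -7/55, 27/5, sqrt(5)})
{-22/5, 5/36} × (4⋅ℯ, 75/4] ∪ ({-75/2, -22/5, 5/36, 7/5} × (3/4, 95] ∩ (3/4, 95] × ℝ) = ({7/5} × (3/4, 95]) ∪ ({-22/5, 5/36} × (4⋅ℯ, 75/4])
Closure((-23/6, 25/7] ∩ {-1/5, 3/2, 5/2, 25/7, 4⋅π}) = {-1/5, 3/2, 5/2, 25/7}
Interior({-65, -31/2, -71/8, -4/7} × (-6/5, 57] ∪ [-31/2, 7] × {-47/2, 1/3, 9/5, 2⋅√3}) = ∅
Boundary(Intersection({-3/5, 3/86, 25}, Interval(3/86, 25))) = {3/86, 25}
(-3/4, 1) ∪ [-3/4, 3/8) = [-3/4, 1)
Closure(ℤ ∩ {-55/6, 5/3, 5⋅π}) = ∅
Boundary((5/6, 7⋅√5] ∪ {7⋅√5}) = {5/6, 7⋅√5}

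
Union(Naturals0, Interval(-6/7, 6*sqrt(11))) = Union(Interval(-6/7, 6*sqrt(11)), Naturals0)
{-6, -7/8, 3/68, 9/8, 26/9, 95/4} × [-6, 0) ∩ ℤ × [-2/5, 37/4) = {-6} × [-2/5, 0)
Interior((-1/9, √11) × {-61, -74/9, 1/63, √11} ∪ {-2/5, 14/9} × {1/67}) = ∅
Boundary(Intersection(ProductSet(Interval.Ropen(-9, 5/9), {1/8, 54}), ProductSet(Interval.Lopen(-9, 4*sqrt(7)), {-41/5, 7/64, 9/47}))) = EmptySet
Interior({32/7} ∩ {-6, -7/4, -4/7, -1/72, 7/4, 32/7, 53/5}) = ∅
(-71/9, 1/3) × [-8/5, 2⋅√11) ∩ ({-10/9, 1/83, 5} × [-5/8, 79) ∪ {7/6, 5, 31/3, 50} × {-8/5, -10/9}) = {-10/9, 1/83} × [-5/8, 2⋅√11)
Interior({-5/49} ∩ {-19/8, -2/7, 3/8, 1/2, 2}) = ∅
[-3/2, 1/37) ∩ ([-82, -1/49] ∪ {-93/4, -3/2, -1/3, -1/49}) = [-3/2, -1/49]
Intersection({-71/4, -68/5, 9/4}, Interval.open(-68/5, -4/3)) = EmptySet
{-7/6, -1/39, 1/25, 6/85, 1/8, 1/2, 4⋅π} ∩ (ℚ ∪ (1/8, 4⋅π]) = {-7/6, -1/39, 1/25, 6/85, 1/8, 1/2, 4⋅π}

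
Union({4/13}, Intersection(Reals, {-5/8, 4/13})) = {-5/8, 4/13}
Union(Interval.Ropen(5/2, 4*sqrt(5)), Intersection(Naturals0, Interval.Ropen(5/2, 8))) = Union(Interval.Ropen(5/2, 4*sqrt(5)), Range(3, 8, 1))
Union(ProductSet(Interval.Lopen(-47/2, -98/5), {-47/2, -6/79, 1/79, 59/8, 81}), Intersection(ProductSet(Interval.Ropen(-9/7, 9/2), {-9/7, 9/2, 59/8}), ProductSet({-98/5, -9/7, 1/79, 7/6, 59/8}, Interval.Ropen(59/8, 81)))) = Union(ProductSet({-9/7, 1/79, 7/6}, {59/8}), ProductSet(Interval.Lopen(-47/2, -98/5), {-47/2, -6/79, 1/79, 59/8, 81}))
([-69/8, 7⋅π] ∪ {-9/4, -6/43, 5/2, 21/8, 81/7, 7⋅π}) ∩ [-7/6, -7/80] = [-7/6, -7/80]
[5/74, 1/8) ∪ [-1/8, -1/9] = [-1/8, -1/9] ∪ [5/74, 1/8)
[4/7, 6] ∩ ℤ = {1, 2, …, 6}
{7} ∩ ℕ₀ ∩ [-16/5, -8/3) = ∅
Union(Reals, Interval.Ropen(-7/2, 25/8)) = Interval(-oo, oo)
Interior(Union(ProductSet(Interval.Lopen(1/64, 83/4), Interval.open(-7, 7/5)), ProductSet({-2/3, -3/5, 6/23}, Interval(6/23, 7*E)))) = ProductSet(Interval.open(1/64, 83/4), Interval.open(-7, 7/5))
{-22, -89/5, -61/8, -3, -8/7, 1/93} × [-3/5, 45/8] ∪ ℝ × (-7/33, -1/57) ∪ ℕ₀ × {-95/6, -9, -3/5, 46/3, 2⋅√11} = (ℝ × (-7/33, -1/57)) ∪ (ℕ₀ × {-95/6, -9, -3/5, 46/3, 2⋅√11}) ∪ ({-22, -89/5, -61/8, -3, -8/7, 1/93} × [-3/5, 45/8])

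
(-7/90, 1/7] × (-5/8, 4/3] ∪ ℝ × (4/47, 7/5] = (ℝ × (4/47, 7/5]) ∪ ((-7/90, 1/7] × (-5/8, 4/3])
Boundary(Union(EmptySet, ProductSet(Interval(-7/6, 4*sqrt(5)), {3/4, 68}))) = ProductSet(Interval(-7/6, 4*sqrt(5)), {3/4, 68})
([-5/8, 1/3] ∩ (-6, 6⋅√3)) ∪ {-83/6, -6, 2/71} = {-83/6, -6} ∪ [-5/8, 1/3]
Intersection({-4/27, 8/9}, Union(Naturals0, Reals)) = {-4/27, 8/9}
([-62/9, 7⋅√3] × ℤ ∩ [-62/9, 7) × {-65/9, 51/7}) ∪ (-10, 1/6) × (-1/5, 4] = (-10, 1/6) × (-1/5, 4]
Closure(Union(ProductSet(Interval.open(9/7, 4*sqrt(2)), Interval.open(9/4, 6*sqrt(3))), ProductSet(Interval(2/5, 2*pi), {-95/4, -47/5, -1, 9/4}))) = Union(ProductSet({9/7, 4*sqrt(2)}, Interval(9/4, 6*sqrt(3))), ProductSet(Interval(2/5, 2*pi), {-95/4, -47/5, -1, 9/4}), ProductSet(Interval(9/7, 4*sqrt(2)), {9/4, 6*sqrt(3)}), ProductSet(Interval.open(9/7, 4*sqrt(2)), Interval.open(9/4, 6*sqrt(3))))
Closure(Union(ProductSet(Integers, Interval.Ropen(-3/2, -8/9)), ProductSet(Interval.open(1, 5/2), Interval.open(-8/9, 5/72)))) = Union(ProductSet({1, 5/2}, Interval(-8/9, 5/72)), ProductSet(Integers, Interval(-3/2, -8/9)), ProductSet(Interval(1, 5/2), {-8/9, 5/72}), ProductSet(Interval.open(1, 5/2), Interval.open(-8/9, 5/72)))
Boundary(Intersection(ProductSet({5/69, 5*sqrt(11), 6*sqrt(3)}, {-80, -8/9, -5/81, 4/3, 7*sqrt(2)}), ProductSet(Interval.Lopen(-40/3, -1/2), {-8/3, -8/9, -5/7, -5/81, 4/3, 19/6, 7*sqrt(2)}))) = EmptySet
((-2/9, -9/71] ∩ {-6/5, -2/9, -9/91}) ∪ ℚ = ℚ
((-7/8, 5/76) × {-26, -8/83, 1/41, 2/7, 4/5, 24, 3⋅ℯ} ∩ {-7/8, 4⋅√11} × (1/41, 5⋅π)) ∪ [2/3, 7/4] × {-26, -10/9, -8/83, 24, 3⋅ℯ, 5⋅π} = [2/3, 7/4] × {-26, -10/9, -8/83, 24, 3⋅ℯ, 5⋅π}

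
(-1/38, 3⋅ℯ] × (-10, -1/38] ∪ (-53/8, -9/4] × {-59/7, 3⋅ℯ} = ((-53/8, -9/4] × {-59/7, 3⋅ℯ}) ∪ ((-1/38, 3⋅ℯ] × (-10, -1/38])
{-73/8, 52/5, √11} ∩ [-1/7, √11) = ∅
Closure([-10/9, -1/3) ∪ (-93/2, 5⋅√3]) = [-93/2, 5⋅√3]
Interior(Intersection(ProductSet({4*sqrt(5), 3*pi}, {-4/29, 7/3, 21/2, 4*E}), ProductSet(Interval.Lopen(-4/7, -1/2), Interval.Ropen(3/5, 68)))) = EmptySet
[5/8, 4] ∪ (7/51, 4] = (7/51, 4]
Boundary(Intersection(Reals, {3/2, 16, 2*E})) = {3/2, 16, 2*E}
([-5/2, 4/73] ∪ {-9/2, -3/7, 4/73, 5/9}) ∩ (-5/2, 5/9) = (-5/2, 4/73]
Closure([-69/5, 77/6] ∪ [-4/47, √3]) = [-69/5, 77/6]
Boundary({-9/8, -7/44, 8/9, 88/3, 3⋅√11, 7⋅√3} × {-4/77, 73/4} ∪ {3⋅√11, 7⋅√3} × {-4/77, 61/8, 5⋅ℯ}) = ({3⋅√11, 7⋅√3} × {-4/77, 61/8, 5⋅ℯ}) ∪ ({-9/8, -7/44, 8/9, 88/3, 3⋅√11, 7⋅√3} × {-4/77, 73/4})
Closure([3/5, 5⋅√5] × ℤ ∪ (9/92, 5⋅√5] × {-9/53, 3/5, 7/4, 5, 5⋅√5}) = ([3/5, 5⋅√5] × ℤ) ∪ ([9/92, 5⋅√5] × {-9/53, 3/5, 7/4, 5, 5⋅√5})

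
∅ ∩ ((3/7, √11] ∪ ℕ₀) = ∅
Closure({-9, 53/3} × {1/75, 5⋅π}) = {-9, 53/3} × {1/75, 5⋅π}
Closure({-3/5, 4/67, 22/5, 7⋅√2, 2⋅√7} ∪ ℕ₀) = {-3/5, 4/67, 22/5, 7⋅√2, 2⋅√7} ∪ ℕ₀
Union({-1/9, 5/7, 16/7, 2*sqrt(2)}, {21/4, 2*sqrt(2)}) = {-1/9, 5/7, 16/7, 21/4, 2*sqrt(2)}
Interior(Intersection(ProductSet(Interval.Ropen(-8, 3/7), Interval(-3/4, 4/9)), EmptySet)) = EmptySet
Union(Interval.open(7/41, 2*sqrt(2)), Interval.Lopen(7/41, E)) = Interval.open(7/41, 2*sqrt(2))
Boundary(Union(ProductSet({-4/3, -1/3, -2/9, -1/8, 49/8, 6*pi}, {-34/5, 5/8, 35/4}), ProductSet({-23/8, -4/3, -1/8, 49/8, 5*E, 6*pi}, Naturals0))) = Union(ProductSet({-23/8, -4/3, -1/8, 49/8, 5*E, 6*pi}, Naturals0), ProductSet({-4/3, -1/3, -2/9, -1/8, 49/8, 6*pi}, {-34/5, 5/8, 35/4}))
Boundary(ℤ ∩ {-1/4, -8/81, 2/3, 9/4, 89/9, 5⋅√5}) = ∅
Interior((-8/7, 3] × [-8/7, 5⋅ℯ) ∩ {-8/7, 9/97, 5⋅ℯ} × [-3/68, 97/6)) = ∅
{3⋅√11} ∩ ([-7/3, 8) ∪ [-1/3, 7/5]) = ∅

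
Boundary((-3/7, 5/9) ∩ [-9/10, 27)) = {-3/7, 5/9}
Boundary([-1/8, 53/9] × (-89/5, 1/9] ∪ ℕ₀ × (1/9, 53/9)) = ({-1/8, 53/9} × [-89/5, 1/9]) ∪ ([-1/8, 53/9] × {-89/5, 1/9}) ∪ ((ℕ₀ ∪ (ℕ₀ \ (-1/8, 53/9))) × [1/9, 53/9])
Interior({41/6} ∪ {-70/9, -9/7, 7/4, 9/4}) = ∅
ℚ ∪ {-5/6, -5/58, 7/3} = ℚ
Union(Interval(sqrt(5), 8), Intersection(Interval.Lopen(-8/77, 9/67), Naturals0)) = Union(Interval(sqrt(5), 8), Range(0, 1, 1))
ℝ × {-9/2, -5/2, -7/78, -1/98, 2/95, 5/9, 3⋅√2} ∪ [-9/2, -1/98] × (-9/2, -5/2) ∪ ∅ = ([-9/2, -1/98] × (-9/2, -5/2)) ∪ (ℝ × {-9/2, -5/2, -7/78, -1/98, 2/95, 5/9, 3⋅√2})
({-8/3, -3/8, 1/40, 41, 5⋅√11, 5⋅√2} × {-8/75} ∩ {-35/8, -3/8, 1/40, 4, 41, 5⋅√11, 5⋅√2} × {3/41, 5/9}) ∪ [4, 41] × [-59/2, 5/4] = [4, 41] × [-59/2, 5/4]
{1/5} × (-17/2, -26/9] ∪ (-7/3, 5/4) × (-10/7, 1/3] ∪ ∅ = ({1/5} × (-17/2, -26/9]) ∪ ((-7/3, 5/4) × (-10/7, 1/3])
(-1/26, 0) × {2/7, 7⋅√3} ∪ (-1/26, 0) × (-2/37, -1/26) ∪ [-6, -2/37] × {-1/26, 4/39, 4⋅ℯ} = ([-6, -2/37] × {-1/26, 4/39, 4⋅ℯ}) ∪ ((-1/26, 0) × ((-2/37, -1/26) ∪ {2/7, 7⋅√3}))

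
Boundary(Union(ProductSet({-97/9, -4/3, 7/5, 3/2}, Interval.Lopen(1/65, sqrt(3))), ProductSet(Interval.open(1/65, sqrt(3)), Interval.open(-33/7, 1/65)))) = Union(ProductSet({1/65, sqrt(3)}, Interval(-33/7, 1/65)), ProductSet({-97/9, -4/3, 7/5, 3/2}, Interval(1/65, sqrt(3))), ProductSet(Interval(1/65, sqrt(3)), {-33/7, 1/65}))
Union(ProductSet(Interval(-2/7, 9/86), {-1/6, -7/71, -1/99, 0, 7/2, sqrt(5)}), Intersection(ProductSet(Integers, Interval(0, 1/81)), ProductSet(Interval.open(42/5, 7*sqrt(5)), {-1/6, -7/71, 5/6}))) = ProductSet(Interval(-2/7, 9/86), {-1/6, -7/71, -1/99, 0, 7/2, sqrt(5)})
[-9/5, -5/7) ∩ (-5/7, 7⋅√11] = ∅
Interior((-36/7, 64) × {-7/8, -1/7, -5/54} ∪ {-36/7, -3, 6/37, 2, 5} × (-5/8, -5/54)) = ∅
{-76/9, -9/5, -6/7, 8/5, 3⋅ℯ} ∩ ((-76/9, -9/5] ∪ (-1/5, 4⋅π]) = {-9/5, 8/5, 3⋅ℯ}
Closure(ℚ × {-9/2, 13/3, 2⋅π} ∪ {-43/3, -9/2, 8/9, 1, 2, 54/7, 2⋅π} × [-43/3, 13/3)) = (ℝ × {-9/2, 13/3, 2⋅π}) ∪ ({-43/3, -9/2, 8/9, 1, 2, 54/7, 2⋅π} × [-43/3, 13/3])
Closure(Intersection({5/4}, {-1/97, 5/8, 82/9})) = EmptySet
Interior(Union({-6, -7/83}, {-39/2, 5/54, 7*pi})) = EmptySet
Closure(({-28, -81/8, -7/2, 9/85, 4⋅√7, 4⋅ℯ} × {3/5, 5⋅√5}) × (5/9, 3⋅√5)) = ({-28, -81/8, -7/2, 9/85, 4⋅√7, 4⋅ℯ} × {3/5, 5⋅√5}) × [5/9, 3⋅√5]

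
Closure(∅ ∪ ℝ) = ℝ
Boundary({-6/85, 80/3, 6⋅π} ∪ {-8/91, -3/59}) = {-8/91, -6/85, -3/59, 80/3, 6⋅π}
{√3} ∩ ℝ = {√3}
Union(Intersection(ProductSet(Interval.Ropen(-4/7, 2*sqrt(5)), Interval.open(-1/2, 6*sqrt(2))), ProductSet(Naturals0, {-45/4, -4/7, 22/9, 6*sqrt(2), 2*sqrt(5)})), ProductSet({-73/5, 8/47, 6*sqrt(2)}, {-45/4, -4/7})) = Union(ProductSet({-73/5, 8/47, 6*sqrt(2)}, {-45/4, -4/7}), ProductSet(Range(0, 5, 1), {22/9, 2*sqrt(5)}))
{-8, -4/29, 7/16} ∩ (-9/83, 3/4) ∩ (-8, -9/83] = ∅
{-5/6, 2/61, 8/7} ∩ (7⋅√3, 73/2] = ∅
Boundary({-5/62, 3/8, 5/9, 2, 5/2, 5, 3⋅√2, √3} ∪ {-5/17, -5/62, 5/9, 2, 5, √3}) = {-5/17, -5/62, 3/8, 5/9, 2, 5/2, 5, 3⋅√2, √3}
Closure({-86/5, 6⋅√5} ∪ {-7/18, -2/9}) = {-86/5, -7/18, -2/9, 6⋅√5}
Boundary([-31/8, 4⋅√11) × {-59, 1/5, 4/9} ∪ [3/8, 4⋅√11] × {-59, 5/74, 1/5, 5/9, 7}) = ([-31/8, 4⋅√11] × {-59, 1/5, 4/9}) ∪ ([3/8, 4⋅√11] × {-59, 5/74, 1/5, 5/9, 7})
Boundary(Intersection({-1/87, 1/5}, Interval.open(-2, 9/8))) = {-1/87, 1/5}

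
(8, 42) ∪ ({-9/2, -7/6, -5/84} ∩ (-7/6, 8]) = {-5/84} ∪ (8, 42)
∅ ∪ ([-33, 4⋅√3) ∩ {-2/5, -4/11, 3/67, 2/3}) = {-2/5, -4/11, 3/67, 2/3}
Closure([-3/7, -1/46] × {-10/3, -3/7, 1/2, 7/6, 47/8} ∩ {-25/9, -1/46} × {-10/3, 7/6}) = {-1/46} × {-10/3, 7/6}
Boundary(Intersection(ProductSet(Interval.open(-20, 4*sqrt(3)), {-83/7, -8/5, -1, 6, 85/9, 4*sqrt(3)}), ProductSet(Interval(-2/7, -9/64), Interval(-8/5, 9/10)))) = ProductSet(Interval(-2/7, -9/64), {-8/5, -1})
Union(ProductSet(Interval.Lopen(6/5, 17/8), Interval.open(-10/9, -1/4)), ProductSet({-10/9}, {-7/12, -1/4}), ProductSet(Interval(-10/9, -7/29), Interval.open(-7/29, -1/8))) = Union(ProductSet({-10/9}, {-7/12, -1/4}), ProductSet(Interval(-10/9, -7/29), Interval.open(-7/29, -1/8)), ProductSet(Interval.Lopen(6/5, 17/8), Interval.open(-10/9, -1/4)))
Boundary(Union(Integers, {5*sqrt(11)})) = Union({5*sqrt(11)}, Integers)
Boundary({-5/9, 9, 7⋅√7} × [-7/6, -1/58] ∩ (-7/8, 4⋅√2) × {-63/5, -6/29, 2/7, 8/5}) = {-5/9} × {-6/29}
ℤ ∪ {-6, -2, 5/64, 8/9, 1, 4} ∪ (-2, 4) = ℤ ∪ [-2, 4]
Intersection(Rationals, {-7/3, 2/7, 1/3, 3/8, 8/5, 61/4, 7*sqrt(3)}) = {-7/3, 2/7, 1/3, 3/8, 8/5, 61/4}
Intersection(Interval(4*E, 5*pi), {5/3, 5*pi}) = {5*pi}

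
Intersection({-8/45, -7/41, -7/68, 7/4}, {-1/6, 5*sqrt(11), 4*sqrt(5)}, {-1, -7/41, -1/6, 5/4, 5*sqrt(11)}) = EmptySet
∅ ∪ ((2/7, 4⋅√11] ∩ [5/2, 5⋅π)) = [5/2, 4⋅√11]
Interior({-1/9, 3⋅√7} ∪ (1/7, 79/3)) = (1/7, 79/3)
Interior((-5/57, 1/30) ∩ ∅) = ∅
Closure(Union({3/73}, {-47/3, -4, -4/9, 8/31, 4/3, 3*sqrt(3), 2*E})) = {-47/3, -4, -4/9, 3/73, 8/31, 4/3, 3*sqrt(3), 2*E}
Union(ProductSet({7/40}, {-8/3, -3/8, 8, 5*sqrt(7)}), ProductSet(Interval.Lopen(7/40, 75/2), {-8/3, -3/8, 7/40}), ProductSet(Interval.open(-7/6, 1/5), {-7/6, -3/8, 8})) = Union(ProductSet({7/40}, {-8/3, -3/8, 8, 5*sqrt(7)}), ProductSet(Interval.open(-7/6, 1/5), {-7/6, -3/8, 8}), ProductSet(Interval.Lopen(7/40, 75/2), {-8/3, -3/8, 7/40}))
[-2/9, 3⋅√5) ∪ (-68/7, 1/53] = (-68/7, 3⋅√5)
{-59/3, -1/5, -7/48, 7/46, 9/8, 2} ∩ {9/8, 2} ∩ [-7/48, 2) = {9/8}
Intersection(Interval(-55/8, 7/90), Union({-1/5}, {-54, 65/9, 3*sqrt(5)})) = {-1/5}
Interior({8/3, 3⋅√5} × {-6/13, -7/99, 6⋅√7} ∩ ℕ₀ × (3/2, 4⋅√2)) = ∅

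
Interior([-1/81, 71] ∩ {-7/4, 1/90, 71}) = ∅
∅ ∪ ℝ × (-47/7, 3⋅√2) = ℝ × (-47/7, 3⋅√2)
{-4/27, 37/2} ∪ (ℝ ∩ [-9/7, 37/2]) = [-9/7, 37/2]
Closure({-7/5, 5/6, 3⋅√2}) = {-7/5, 5/6, 3⋅√2}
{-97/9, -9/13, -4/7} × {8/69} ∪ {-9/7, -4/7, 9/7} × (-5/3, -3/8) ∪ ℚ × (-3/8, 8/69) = ({-97/9, -9/13, -4/7} × {8/69}) ∪ (ℚ × (-3/8, 8/69)) ∪ ({-9/7, -4/7, 9/7} × (-5/3, -3/8))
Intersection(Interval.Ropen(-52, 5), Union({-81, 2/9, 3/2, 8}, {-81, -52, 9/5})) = {-52, 2/9, 3/2, 9/5}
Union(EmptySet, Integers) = Integers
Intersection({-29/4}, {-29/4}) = {-29/4}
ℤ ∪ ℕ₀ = ℤ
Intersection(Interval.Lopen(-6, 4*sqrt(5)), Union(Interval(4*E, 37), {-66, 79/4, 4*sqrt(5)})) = {4*sqrt(5)}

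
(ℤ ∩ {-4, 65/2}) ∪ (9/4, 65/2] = {-4} ∪ (9/4, 65/2]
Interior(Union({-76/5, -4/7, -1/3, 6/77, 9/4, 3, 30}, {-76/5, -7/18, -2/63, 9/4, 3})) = EmptySet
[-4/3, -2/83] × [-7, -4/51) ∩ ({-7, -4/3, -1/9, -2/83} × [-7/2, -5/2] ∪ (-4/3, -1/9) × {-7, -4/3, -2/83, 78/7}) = ((-4/3, -1/9) × {-7, -4/3}) ∪ ({-4/3, -1/9, -2/83} × [-7/2, -5/2])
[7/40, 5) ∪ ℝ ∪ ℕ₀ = (-∞, ∞) ∪ ℕ₀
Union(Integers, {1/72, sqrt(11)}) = Union({1/72, sqrt(11)}, Integers)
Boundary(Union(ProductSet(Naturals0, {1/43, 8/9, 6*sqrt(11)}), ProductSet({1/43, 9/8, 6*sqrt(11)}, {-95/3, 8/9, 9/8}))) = Union(ProductSet({1/43, 9/8, 6*sqrt(11)}, {-95/3, 8/9, 9/8}), ProductSet(Naturals0, {1/43, 8/9, 6*sqrt(11)}))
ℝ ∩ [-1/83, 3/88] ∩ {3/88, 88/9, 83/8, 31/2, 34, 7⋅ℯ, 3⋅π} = {3/88}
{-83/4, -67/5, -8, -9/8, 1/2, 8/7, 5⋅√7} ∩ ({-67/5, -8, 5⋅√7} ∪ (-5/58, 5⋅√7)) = {-67/5, -8, 1/2, 8/7, 5⋅√7}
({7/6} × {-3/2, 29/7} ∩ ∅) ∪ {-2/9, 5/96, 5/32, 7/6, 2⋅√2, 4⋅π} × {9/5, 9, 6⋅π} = {-2/9, 5/96, 5/32, 7/6, 2⋅√2, 4⋅π} × {9/5, 9, 6⋅π}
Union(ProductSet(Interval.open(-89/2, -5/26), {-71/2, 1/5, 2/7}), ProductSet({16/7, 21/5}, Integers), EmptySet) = Union(ProductSet({16/7, 21/5}, Integers), ProductSet(Interval.open(-89/2, -5/26), {-71/2, 1/5, 2/7}))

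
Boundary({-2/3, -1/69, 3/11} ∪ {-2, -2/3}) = {-2, -2/3, -1/69, 3/11}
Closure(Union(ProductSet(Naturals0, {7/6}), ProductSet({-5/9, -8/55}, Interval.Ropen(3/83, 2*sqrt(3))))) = Union(ProductSet({-5/9, -8/55}, Interval(3/83, 2*sqrt(3))), ProductSet(Naturals0, {7/6}))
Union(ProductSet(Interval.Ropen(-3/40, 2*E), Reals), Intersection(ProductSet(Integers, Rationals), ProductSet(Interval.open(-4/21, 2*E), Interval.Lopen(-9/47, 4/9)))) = ProductSet(Interval.Ropen(-3/40, 2*E), Reals)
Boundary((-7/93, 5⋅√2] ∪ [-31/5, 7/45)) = {-31/5, 5⋅√2}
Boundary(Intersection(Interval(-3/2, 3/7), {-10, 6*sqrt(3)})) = EmptySet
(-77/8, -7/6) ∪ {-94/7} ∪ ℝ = (-∞, ∞)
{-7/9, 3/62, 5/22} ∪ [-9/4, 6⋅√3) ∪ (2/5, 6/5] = [-9/4, 6⋅√3)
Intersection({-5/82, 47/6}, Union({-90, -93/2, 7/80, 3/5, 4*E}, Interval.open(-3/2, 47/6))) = {-5/82}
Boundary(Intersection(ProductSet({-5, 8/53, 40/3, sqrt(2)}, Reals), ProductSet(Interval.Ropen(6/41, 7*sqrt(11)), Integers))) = ProductSet({8/53, 40/3, sqrt(2)}, Integers)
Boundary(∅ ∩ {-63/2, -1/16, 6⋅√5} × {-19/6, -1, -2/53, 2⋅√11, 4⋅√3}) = ∅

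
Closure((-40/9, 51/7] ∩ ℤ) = {-4, -3, …, 7}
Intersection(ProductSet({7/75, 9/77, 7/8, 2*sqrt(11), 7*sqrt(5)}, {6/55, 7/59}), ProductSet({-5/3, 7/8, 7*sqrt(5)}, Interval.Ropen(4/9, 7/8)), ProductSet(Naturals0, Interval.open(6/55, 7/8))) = EmptySet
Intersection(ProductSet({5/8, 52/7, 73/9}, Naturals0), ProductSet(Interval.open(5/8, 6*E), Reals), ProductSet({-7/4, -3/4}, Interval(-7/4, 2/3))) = EmptySet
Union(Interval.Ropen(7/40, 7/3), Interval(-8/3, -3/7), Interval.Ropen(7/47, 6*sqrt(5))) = Union(Interval(-8/3, -3/7), Interval.Ropen(7/47, 6*sqrt(5)))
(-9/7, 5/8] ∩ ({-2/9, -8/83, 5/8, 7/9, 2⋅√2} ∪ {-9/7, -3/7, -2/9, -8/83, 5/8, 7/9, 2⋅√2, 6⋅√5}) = {-3/7, -2/9, -8/83, 5/8}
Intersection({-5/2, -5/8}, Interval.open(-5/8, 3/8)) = EmptySet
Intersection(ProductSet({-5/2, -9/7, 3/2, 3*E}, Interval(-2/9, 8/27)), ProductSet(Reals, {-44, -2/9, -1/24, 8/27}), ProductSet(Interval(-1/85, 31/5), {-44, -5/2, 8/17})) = EmptySet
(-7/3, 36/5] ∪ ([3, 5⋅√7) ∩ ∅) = (-7/3, 36/5]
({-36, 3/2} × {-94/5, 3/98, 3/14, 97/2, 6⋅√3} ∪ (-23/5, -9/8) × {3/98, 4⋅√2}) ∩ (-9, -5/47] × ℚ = (-23/5, -9/8) × {3/98}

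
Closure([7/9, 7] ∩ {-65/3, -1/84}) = ∅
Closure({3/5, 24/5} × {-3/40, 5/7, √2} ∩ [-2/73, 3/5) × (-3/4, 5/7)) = ∅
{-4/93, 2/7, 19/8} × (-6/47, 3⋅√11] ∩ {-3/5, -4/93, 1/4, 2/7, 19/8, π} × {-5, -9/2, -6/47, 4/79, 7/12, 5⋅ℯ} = {-4/93, 2/7, 19/8} × {4/79, 7/12}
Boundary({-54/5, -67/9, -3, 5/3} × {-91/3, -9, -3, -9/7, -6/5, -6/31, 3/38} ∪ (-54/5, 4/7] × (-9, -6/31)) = ({-54/5, 4/7} × [-9, -6/31]) ∪ ([-54/5, 4/7] × {-9, -6/31}) ∪ ({-54/5, -67/9, -3, 5/3} × {-91/3, -9, -6/31, 3/38}) ∪ ({-54/5, 5/3} × {-91/3, -9, -3, -9/7, -6/5, -6/31, 3/38})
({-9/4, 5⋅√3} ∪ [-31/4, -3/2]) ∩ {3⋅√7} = ∅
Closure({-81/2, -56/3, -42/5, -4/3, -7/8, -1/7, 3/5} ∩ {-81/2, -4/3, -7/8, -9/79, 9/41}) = {-81/2, -4/3, -7/8}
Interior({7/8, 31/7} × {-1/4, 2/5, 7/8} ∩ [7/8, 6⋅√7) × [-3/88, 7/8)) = ∅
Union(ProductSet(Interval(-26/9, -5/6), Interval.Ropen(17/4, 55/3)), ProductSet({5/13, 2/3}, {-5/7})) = Union(ProductSet({5/13, 2/3}, {-5/7}), ProductSet(Interval(-26/9, -5/6), Interval.Ropen(17/4, 55/3)))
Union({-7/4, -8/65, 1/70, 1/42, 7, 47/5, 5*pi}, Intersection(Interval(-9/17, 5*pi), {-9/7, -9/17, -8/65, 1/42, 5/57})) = {-7/4, -9/17, -8/65, 1/70, 1/42, 5/57, 7, 47/5, 5*pi}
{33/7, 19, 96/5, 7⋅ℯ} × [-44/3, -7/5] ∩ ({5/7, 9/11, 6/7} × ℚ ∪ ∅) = ∅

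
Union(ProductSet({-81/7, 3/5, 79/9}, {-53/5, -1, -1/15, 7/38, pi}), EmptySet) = ProductSet({-81/7, 3/5, 79/9}, {-53/5, -1, -1/15, 7/38, pi})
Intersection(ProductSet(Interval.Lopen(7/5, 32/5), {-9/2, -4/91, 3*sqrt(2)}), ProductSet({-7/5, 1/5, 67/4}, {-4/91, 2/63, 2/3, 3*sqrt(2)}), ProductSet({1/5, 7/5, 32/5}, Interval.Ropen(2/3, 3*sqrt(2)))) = EmptySet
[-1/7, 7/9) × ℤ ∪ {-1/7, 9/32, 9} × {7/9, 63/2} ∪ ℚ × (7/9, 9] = ([-1/7, 7/9) × ℤ) ∪ (ℚ × (7/9, 9]) ∪ ({-1/7, 9/32, 9} × {7/9, 63/2})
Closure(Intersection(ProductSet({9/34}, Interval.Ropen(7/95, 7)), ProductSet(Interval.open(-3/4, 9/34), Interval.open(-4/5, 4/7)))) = EmptySet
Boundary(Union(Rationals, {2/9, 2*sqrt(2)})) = Reals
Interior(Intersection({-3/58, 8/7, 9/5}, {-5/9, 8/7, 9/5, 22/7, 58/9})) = EmptySet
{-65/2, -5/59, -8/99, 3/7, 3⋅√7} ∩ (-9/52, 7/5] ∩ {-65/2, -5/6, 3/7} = {3/7}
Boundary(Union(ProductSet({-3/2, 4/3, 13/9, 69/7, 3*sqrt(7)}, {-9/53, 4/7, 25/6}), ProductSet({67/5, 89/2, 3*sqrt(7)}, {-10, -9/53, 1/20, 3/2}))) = Union(ProductSet({67/5, 89/2, 3*sqrt(7)}, {-10, -9/53, 1/20, 3/2}), ProductSet({-3/2, 4/3, 13/9, 69/7, 3*sqrt(7)}, {-9/53, 4/7, 25/6}))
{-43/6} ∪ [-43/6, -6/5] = [-43/6, -6/5]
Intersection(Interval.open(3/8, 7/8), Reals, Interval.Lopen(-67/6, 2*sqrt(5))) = Interval.open(3/8, 7/8)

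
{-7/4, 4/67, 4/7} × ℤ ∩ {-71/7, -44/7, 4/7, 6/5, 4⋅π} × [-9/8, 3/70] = {4/7} × {-1, 0}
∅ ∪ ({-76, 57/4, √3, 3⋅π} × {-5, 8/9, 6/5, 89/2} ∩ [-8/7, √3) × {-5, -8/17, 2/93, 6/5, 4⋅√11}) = ∅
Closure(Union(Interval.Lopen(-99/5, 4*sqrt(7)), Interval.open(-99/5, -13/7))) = Interval(-99/5, 4*sqrt(7))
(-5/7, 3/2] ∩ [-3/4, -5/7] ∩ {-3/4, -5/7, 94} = ∅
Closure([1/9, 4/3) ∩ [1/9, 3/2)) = [1/9, 4/3]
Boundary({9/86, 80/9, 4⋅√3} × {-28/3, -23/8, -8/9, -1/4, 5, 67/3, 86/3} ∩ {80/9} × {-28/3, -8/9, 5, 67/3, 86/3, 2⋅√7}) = {80/9} × {-28/3, -8/9, 5, 67/3, 86/3}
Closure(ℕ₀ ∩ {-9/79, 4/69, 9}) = {9}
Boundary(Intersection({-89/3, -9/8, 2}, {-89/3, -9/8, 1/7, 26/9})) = {-89/3, -9/8}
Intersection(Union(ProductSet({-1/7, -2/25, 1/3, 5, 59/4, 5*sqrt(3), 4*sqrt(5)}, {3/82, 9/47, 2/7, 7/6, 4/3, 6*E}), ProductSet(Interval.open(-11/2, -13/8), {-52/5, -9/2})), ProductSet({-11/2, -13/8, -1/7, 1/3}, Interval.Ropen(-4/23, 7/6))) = ProductSet({-1/7, 1/3}, {3/82, 9/47, 2/7})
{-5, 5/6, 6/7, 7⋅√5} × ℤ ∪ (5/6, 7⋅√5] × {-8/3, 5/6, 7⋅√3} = ({-5, 5/6, 6/7, 7⋅√5} × ℤ) ∪ ((5/6, 7⋅√5] × {-8/3, 5/6, 7⋅√3})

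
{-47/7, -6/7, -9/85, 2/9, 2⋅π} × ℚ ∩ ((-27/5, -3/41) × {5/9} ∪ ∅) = {-6/7, -9/85} × {5/9}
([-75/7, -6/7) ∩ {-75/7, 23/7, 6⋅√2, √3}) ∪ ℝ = ℝ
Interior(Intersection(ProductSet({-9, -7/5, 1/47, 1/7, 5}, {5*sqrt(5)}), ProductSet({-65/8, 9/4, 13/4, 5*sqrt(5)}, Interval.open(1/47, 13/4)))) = EmptySet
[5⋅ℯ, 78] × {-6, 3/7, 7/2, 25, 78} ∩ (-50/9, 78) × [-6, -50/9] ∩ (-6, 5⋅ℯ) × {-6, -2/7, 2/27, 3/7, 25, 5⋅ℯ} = ∅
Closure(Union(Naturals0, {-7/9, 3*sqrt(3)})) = Union({-7/9, 3*sqrt(3)}, Naturals0)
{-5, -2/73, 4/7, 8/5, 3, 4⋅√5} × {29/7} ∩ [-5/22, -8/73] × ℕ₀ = ∅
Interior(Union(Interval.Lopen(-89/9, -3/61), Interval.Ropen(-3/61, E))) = Interval.open(-89/9, E)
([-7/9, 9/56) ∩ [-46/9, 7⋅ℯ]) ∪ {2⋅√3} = [-7/9, 9/56) ∪ {2⋅√3}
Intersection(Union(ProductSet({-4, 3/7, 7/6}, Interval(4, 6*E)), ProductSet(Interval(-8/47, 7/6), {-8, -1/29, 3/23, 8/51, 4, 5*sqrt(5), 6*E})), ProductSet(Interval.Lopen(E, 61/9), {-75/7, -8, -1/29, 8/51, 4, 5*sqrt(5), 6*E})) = EmptySet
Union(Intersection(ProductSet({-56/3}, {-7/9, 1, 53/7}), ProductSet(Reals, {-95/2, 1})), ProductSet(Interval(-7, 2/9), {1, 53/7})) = Union(ProductSet({-56/3}, {1}), ProductSet(Interval(-7, 2/9), {1, 53/7}))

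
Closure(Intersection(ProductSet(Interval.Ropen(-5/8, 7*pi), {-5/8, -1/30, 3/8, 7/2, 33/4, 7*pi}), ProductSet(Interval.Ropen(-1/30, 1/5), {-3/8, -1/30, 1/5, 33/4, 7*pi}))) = ProductSet(Interval(-1/30, 1/5), {-1/30, 33/4, 7*pi})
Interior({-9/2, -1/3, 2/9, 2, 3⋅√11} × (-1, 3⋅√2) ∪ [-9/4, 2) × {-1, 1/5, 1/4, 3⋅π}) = ∅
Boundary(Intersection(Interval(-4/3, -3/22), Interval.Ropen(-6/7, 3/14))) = {-6/7, -3/22}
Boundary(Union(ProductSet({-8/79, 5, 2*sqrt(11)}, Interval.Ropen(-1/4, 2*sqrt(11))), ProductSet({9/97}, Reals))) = Union(ProductSet({9/97}, Reals), ProductSet({-8/79, 5, 2*sqrt(11)}, Interval(-1/4, 2*sqrt(11))))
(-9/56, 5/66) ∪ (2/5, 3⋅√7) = (-9/56, 5/66) ∪ (2/5, 3⋅√7)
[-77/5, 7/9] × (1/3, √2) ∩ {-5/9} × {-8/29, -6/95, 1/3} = ∅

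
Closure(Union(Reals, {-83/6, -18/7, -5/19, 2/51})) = Reals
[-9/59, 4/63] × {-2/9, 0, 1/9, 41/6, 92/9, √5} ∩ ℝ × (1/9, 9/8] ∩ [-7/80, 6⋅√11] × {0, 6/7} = ∅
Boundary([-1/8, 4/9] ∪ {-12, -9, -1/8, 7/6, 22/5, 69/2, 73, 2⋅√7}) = {-12, -9, -1/8, 4/9, 7/6, 22/5, 69/2, 73, 2⋅√7}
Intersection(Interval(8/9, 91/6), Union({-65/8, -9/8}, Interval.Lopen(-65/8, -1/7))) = EmptySet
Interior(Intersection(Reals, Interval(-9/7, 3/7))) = Interval.open(-9/7, 3/7)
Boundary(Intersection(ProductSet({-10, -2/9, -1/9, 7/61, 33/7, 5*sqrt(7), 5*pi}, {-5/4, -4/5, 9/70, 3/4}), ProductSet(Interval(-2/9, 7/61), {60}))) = EmptySet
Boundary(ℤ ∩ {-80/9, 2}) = {2}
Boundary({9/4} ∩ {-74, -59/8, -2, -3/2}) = ∅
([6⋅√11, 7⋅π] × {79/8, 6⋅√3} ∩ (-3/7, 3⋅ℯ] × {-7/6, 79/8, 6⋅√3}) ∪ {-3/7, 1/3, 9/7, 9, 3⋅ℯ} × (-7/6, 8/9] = {-3/7, 1/3, 9/7, 9, 3⋅ℯ} × (-7/6, 8/9]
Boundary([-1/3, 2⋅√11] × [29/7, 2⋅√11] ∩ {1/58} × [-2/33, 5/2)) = ∅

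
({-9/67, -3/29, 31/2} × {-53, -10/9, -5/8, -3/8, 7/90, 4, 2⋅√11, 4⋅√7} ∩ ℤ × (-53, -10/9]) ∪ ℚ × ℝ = ℚ × ℝ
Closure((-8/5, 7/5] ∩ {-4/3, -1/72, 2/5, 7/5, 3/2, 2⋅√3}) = {-4/3, -1/72, 2/5, 7/5}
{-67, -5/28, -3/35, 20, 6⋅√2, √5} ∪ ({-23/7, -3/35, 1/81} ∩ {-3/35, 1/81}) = {-67, -5/28, -3/35, 1/81, 20, 6⋅√2, √5}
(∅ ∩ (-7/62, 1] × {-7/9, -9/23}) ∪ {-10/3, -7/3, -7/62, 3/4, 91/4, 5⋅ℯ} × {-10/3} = {-10/3, -7/3, -7/62, 3/4, 91/4, 5⋅ℯ} × {-10/3}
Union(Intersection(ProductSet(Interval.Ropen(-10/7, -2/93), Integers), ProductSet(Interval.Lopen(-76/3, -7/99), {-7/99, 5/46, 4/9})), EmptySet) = EmptySet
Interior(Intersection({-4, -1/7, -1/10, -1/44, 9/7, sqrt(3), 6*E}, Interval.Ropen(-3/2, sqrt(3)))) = EmptySet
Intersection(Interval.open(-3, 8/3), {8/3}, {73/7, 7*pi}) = EmptySet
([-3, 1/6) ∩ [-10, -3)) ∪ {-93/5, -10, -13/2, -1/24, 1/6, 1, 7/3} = {-93/5, -10, -13/2, -1/24, 1/6, 1, 7/3}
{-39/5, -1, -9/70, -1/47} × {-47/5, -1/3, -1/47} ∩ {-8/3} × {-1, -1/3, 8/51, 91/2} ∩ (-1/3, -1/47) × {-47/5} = ∅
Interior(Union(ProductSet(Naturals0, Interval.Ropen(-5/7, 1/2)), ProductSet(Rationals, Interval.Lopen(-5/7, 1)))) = EmptySet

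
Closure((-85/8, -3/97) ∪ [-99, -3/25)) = [-99, -3/97]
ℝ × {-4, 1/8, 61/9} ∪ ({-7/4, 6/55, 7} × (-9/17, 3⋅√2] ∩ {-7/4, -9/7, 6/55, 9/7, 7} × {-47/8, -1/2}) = (ℝ × {-4, 1/8, 61/9}) ∪ ({-7/4, 6/55, 7} × {-1/2})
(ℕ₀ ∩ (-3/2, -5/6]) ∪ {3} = {3}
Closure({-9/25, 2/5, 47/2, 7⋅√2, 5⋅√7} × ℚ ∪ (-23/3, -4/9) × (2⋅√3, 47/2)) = ({-23/3, -4/9} × [2⋅√3, 47/2]) ∪ ([-23/3, -4/9] × {47/2, 2⋅√3}) ∪ ((-23/3, -4/9) × (2⋅√3, 47/2)) ∪ ({-9/25, 2/5, 47/2, 7⋅√2, 5⋅√7} × ℝ)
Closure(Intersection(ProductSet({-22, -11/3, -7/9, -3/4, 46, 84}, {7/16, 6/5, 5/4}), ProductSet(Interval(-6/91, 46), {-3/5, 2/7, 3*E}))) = EmptySet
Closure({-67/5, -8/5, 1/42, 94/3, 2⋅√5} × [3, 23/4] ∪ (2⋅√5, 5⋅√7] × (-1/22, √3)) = ({-67/5, -8/5, 1/42, 94/3, 2⋅√5} × [3, 23/4]) ∪ ({2⋅√5, 5⋅√7} × [-1/22, √3]) ∪ ([2⋅√5, 5⋅√7] × {-1/22, √3}) ∪ ((2⋅√5, 5⋅√7] × (-1/22, √3))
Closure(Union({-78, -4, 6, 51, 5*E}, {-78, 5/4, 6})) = {-78, -4, 5/4, 6, 51, 5*E}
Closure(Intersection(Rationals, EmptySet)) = EmptySet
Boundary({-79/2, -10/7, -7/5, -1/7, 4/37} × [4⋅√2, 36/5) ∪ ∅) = {-79/2, -10/7, -7/5, -1/7, 4/37} × [4⋅√2, 36/5]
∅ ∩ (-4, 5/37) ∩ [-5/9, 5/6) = ∅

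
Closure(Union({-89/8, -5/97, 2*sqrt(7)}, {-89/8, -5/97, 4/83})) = {-89/8, -5/97, 4/83, 2*sqrt(7)}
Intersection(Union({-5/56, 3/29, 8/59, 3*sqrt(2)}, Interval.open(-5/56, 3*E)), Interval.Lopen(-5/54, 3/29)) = Interval(-5/56, 3/29)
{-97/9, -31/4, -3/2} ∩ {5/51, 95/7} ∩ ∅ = ∅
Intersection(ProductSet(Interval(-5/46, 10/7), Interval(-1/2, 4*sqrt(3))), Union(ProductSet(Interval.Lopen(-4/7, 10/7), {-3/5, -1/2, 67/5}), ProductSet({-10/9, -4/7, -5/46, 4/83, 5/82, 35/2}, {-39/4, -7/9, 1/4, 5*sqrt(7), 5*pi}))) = Union(ProductSet({-5/46, 4/83, 5/82}, {1/4}), ProductSet(Interval(-5/46, 10/7), {-1/2}))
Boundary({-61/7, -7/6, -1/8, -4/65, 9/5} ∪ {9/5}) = {-61/7, -7/6, -1/8, -4/65, 9/5}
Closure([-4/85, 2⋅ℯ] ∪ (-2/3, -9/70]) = [-2/3, -9/70] ∪ [-4/85, 2⋅ℯ]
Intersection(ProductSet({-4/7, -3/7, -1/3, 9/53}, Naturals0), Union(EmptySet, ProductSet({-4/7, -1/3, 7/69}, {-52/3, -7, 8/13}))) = EmptySet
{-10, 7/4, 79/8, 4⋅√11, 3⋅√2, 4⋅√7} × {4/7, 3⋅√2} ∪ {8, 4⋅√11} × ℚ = ({8, 4⋅√11} × ℚ) ∪ ({-10, 7/4, 79/8, 4⋅√11, 3⋅√2, 4⋅√7} × {4/7, 3⋅√2})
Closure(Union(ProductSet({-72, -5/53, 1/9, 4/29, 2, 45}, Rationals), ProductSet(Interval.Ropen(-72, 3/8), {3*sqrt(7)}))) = Union(ProductSet({-72, -5/53, 1/9, 4/29, 2, 45}, Reals), ProductSet(Interval(-72, 3/8), {3*sqrt(7)}))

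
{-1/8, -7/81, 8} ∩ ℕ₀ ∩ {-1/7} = ∅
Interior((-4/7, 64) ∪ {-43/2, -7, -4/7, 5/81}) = (-4/7, 64)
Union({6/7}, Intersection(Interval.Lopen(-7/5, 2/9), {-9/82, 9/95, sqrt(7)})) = {-9/82, 9/95, 6/7}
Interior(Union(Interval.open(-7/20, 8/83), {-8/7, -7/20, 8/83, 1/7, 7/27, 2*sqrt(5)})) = Interval.open(-7/20, 8/83)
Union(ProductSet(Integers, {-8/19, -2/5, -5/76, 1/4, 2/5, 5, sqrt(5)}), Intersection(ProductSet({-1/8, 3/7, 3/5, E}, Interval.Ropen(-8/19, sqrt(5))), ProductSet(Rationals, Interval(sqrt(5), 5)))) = ProductSet(Integers, {-8/19, -2/5, -5/76, 1/4, 2/5, 5, sqrt(5)})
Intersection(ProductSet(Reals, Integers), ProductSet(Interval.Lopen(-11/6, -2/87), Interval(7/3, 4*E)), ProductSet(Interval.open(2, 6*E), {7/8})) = EmptySet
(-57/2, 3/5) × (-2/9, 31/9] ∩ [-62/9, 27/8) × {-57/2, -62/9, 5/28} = [-62/9, 3/5) × {5/28}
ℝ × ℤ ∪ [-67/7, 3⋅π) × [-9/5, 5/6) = (ℝ × ℤ) ∪ ([-67/7, 3⋅π) × [-9/5, 5/6))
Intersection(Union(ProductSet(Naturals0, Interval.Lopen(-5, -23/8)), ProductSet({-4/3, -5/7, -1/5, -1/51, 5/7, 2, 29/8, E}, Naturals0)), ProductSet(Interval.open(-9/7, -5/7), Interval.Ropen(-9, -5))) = EmptySet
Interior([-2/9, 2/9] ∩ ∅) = ∅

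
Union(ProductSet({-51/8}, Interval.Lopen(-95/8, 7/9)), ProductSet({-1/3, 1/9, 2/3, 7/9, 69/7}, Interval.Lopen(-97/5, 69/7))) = Union(ProductSet({-51/8}, Interval.Lopen(-95/8, 7/9)), ProductSet({-1/3, 1/9, 2/3, 7/9, 69/7}, Interval.Lopen(-97/5, 69/7)))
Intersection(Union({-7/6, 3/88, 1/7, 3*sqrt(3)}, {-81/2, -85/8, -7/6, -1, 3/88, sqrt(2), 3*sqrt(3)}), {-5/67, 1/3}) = EmptySet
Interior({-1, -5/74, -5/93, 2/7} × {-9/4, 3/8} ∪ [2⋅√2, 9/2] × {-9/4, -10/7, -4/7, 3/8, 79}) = ∅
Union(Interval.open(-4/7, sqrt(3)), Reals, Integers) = Interval(-oo, oo)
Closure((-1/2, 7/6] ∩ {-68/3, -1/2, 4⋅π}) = ∅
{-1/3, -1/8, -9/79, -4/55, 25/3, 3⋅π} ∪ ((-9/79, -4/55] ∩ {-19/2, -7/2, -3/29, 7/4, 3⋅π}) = {-1/3, -1/8, -9/79, -3/29, -4/55, 25/3, 3⋅π}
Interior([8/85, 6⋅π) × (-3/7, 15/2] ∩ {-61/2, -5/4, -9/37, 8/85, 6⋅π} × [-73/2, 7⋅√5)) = ∅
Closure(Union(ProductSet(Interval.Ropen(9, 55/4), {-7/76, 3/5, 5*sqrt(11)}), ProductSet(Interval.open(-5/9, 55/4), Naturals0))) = Union(ProductSet(Interval(-5/9, 55/4), Naturals0), ProductSet(Interval(9, 55/4), {-7/76, 3/5, 5*sqrt(11)}))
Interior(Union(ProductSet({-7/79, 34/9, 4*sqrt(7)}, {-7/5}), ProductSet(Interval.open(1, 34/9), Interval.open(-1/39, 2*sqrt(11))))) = ProductSet(Interval.open(1, 34/9), Interval.open(-1/39, 2*sqrt(11)))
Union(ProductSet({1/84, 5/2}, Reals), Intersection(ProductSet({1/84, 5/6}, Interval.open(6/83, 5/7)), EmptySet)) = ProductSet({1/84, 5/2}, Reals)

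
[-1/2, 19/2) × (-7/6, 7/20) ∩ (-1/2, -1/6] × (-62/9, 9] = (-1/2, -1/6] × (-7/6, 7/20)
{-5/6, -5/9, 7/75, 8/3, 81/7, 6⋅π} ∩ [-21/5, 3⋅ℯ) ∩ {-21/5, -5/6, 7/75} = {-5/6, 7/75}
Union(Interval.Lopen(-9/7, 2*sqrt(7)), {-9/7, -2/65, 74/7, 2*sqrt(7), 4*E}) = Union({74/7, 4*E}, Interval(-9/7, 2*sqrt(7)))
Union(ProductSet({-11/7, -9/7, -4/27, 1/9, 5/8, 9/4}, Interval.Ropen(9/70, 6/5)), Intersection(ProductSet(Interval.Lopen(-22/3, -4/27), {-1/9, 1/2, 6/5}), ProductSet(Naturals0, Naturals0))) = ProductSet({-11/7, -9/7, -4/27, 1/9, 5/8, 9/4}, Interval.Ropen(9/70, 6/5))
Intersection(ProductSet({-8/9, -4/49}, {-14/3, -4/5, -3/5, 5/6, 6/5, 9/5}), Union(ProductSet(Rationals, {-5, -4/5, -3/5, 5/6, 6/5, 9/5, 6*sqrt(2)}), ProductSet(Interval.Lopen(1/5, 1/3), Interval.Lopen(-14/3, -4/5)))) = ProductSet({-8/9, -4/49}, {-4/5, -3/5, 5/6, 6/5, 9/5})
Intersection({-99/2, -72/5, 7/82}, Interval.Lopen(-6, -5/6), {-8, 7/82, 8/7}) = EmptySet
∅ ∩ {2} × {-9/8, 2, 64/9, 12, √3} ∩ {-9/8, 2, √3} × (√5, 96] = ∅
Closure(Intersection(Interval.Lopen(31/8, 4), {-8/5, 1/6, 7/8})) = EmptySet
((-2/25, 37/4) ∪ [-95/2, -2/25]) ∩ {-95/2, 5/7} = {-95/2, 5/7}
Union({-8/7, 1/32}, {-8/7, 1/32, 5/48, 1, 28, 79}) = {-8/7, 1/32, 5/48, 1, 28, 79}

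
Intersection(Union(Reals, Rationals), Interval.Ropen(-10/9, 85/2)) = Interval.Ropen(-10/9, 85/2)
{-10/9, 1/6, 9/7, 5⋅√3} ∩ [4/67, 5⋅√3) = {1/6, 9/7}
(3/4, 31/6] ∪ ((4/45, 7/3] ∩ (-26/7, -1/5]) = (3/4, 31/6]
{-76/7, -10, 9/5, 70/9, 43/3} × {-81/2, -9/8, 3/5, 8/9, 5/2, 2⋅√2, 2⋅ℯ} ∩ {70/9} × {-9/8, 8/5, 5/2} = {70/9} × {-9/8, 5/2}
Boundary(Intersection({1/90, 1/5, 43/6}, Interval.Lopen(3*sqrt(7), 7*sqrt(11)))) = EmptySet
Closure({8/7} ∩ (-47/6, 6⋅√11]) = {8/7}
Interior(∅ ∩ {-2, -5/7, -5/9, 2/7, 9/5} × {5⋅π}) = ∅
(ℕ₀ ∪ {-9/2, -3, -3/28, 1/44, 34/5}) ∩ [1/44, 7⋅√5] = {1/44, 34/5} ∪ {1, 2, …, 15}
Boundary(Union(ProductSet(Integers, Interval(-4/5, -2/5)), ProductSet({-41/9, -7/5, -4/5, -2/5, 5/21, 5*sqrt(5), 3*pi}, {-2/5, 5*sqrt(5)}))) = Union(ProductSet({-41/9, -7/5, -4/5, -2/5, 5/21, 5*sqrt(5), 3*pi}, {-2/5, 5*sqrt(5)}), ProductSet(Integers, Interval(-4/5, -2/5)))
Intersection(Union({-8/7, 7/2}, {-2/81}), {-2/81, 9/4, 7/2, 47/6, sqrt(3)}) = {-2/81, 7/2}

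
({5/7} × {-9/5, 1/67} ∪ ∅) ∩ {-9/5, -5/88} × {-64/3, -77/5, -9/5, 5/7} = ∅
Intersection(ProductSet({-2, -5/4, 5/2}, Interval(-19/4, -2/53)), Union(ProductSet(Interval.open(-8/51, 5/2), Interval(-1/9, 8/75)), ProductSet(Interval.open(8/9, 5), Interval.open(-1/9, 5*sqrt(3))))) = ProductSet({5/2}, Interval.Lopen(-1/9, -2/53))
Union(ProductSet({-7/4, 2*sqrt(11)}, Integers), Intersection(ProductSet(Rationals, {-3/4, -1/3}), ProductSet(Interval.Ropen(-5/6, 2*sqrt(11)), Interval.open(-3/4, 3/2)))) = Union(ProductSet({-7/4, 2*sqrt(11)}, Integers), ProductSet(Intersection(Interval.Ropen(-5/6, 2*sqrt(11)), Rationals), {-1/3}))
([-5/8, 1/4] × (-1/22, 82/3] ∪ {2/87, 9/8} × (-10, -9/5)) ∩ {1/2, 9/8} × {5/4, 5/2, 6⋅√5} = ∅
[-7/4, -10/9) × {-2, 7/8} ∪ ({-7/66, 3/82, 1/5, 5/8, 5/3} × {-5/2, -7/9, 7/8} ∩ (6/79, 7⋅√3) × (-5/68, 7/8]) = ({1/5, 5/8, 5/3} × {7/8}) ∪ ([-7/4, -10/9) × {-2, 7/8})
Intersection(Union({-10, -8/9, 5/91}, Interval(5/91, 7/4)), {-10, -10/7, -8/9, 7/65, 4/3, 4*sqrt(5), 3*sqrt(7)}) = {-10, -8/9, 7/65, 4/3}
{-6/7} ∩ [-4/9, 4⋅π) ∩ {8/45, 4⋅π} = ∅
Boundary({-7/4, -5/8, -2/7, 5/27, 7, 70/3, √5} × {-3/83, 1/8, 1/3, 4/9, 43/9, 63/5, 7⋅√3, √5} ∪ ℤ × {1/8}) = (ℤ × {1/8}) ∪ ({-7/4, -5/8, -2/7, 5/27, 7, 70/3, √5} × {-3/83, 1/8, 1/3, 4/9, 43/9, 63/5, 7⋅√3, √5})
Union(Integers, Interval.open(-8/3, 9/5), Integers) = Union(Integers, Interval.open(-8/3, 9/5))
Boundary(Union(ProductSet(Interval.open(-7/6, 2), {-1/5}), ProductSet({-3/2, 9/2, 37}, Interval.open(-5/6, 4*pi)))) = Union(ProductSet({-3/2, 9/2, 37}, Interval(-5/6, 4*pi)), ProductSet(Interval(-7/6, 2), {-1/5}))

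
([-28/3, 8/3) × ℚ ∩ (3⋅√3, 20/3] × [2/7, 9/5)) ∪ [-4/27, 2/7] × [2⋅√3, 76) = [-4/27, 2/7] × [2⋅√3, 76)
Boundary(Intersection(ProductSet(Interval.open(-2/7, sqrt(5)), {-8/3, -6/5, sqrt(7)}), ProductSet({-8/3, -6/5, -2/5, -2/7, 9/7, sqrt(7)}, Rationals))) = ProductSet({9/7}, {-8/3, -6/5})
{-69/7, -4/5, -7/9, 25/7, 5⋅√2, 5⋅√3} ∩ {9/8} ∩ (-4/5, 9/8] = ∅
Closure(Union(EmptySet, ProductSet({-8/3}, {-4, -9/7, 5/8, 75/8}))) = ProductSet({-8/3}, {-4, -9/7, 5/8, 75/8})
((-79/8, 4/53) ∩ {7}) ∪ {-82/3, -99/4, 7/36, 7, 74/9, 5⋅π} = {-82/3, -99/4, 7/36, 7, 74/9, 5⋅π}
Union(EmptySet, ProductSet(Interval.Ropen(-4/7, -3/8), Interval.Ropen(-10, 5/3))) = ProductSet(Interval.Ropen(-4/7, -3/8), Interval.Ropen(-10, 5/3))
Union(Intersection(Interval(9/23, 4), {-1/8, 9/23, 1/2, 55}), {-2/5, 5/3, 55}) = {-2/5, 9/23, 1/2, 5/3, 55}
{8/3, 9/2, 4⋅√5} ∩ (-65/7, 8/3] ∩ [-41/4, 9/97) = ∅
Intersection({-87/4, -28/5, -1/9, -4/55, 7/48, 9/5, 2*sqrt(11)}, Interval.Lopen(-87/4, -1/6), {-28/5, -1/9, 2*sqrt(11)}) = {-28/5}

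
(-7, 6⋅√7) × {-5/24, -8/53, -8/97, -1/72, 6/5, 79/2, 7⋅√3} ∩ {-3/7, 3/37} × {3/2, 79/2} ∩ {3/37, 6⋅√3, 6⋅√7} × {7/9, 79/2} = {3/37} × {79/2}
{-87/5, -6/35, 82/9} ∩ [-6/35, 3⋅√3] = {-6/35}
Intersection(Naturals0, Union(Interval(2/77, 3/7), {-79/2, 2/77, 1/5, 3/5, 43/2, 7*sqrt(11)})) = EmptySet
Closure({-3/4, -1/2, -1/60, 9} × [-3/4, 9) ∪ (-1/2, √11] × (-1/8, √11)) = ({-3/4, -1/2, -1/60, 9} × [-3/4, 9]) ∪ ({-1/2, √11} × [-1/8, √11]) ∪ ([-1/2, √11] × {-1/8, √11}) ∪ ((-1/2, √11] × (-1/8, √11))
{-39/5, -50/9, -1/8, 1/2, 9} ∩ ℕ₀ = {9}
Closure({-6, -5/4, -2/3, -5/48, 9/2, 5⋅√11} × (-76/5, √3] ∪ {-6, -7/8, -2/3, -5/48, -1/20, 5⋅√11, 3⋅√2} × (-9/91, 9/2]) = ({-6, -5/4, -2/3, -5/48, 9/2, 5⋅√11} × [-76/5, √3]) ∪ ({-6, -7/8, -2/3, -5/48, -1/20, 5⋅√11, 3⋅√2} × [-9/91, 9/2])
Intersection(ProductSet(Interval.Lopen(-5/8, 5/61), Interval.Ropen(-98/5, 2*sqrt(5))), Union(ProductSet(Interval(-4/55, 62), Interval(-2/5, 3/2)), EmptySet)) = ProductSet(Interval(-4/55, 5/61), Interval(-2/5, 3/2))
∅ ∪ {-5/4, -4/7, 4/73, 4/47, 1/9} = {-5/4, -4/7, 4/73, 4/47, 1/9}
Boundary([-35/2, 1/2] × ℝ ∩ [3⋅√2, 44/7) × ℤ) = ∅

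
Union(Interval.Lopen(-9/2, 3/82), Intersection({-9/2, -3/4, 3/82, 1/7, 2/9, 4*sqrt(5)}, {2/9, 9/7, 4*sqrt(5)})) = Union({2/9, 4*sqrt(5)}, Interval.Lopen(-9/2, 3/82))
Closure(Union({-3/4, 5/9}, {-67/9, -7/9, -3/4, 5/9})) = {-67/9, -7/9, -3/4, 5/9}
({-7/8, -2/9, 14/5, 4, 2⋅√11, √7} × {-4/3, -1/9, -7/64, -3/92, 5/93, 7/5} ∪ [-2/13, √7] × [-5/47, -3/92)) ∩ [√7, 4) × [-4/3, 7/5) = ({√7} × [-5/47, -3/92)) ∪ ({14/5, √7} × {-4/3, -1/9, -7/64, -3/92, 5/93})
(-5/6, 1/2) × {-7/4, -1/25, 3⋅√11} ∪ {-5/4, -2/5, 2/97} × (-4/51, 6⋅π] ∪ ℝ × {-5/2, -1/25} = (ℝ × {-5/2, -1/25}) ∪ ({-5/4, -2/5, 2/97} × (-4/51, 6⋅π]) ∪ ((-5/6, 1/2) × {-7/4, -1/25, 3⋅√11})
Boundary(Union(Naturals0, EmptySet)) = Naturals0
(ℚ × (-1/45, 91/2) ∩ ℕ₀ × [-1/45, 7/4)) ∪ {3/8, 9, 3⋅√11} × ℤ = (ℕ₀ × (-1/45, 7/4)) ∪ ({3/8, 9, 3⋅√11} × ℤ)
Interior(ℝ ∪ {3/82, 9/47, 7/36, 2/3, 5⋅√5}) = ℝ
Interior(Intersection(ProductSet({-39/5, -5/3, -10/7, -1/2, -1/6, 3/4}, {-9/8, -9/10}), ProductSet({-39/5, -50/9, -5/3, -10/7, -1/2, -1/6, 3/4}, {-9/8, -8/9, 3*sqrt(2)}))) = EmptySet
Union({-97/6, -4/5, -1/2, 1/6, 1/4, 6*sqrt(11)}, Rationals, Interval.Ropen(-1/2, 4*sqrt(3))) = Union({6*sqrt(11)}, Interval.Ropen(-1/2, 4*sqrt(3)), Rationals)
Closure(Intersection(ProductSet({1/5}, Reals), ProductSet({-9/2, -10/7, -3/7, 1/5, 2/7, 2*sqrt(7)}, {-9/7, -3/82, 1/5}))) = ProductSet({1/5}, {-9/7, -3/82, 1/5})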